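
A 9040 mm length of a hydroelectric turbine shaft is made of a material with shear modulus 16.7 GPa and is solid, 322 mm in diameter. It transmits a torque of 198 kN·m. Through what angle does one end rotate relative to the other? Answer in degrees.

J = πd⁴/32 = π(0.322)⁴/32 = 1.055×10^-3 m⁴.
θ = T·L/(G·J) = 198000 × 9.04 / (16.7×10⁹ × 1.055×10^-3) = 0.1016 rad.

5.82°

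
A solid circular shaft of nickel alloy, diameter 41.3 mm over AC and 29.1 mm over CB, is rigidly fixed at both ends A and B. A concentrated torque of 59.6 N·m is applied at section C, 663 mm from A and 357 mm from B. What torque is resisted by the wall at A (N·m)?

40.9 N·m

Compatibility: T_A·a/J_AC = T_B·b/J_CB with T_A + T_B = T₀.
J_AC = 2.86×10^-7 m⁴, J_CB = 7.04×10^-8 m⁴, so T_A = T₀·(J_AC/a)/((J_AC/a)+(J_CB/b)) = 40.89 N·m, T_B = 18.71 N·m.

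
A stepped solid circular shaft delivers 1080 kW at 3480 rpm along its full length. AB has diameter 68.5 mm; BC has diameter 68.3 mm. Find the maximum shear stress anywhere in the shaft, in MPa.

ω = 2π·3480/60 = 364.4 rad/s, so T = P/ω = 1080×10³ / 364.4 = 2964 N·m.
Under the same torque, τ_max = 16T/(πd³) is largest where d is smallest — segment BC (d = 68.3 mm).
τ_max = 16·2964/(π·(0.0683)³) = 4.737×10^7 Pa.

47.4 MPa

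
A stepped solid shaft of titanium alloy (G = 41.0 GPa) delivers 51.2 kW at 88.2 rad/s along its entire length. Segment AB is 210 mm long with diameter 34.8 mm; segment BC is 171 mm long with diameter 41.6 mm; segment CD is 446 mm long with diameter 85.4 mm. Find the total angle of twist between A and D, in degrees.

ω = 88.2 rad/s, so T = P/ω = 51.2×10³ / 88.20 = 580.5 N·m.
J_AB = π(0.0348)⁴/32 = 1.44×10^-7 m⁴; J_BC = π(0.0416)⁴/32 = 2.94×10^-7 m⁴; J_CD = π(0.0854)⁴/32 = 5.22×10^-6 m⁴.
θ = (T/G)·Σ L_i/J_i = (580.5/41.0×10⁹)·(0.210/1.44×10^-7 + 0.171/2.94×10^-7 + 0.446/5.22×10^-6) = 0.03009 rad.

1.72°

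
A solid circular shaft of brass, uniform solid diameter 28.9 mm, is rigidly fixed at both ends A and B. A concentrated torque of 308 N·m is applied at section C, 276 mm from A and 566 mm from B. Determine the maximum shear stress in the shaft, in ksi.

6.34 ksi

With uniform GJ and both ends fixed, compatibility θ_AC = θ_CB gives T_A·a = T_B·b, together with T_A + T_B = T₀.
T_A = T₀·b/(a+b) = 308.0·566/842.0 = 207.0 N·m; T_B = 101.0 N·m.
τ in each portion: τ_AC = 4.37×10^7 Pa, τ_CB = 2.13×10^7 Pa; maximum is in AC.
τ_max = T_AC·r/J = 207.0·0.0144/6.85×10^-8 = 4.368×10^7 Pa.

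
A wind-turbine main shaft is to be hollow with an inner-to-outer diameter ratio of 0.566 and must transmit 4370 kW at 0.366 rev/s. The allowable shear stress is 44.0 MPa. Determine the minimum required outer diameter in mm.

626 mm

ω = 2π·0.366 = 2.300 rad/s, so T = P/ω = 4370×10³ / 2.300 = 1.900e6 N·m.
For a hollow shaft with d_i/d_o = 0.566: τ_max = 16T/(π d_o³ (1−k⁴)), so d_o = [16T/(π τ_allow (1−k⁴))]^(1/3) = [16·1.900e6/(π·4.40×10^7·0.8974)]^(1/3) = 0.6258 m.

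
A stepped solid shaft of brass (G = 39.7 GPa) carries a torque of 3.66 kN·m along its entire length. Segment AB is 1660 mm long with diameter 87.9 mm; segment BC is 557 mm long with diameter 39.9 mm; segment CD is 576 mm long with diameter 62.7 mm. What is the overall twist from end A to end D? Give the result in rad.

0.267 rad

J_AB = π(0.0879)⁴/32 = 5.86×10^-6 m⁴; J_BC = π(0.0399)⁴/32 = 2.49×10^-7 m⁴; J_CD = π(0.0627)⁴/32 = 1.52×10^-6 m⁴.
θ = (T/G)·Σ L_i/J_i = (3660/39.7×10⁹)·(1.66/5.86×10^-6 + 0.557/2.49×10^-7 + 0.576/1.52×10^-6) = 0.2675 rad.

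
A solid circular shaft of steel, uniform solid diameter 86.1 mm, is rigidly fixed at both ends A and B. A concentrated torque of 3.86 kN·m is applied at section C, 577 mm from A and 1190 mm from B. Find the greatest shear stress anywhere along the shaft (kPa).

With uniform GJ and both ends fixed, compatibility θ_AC = θ_CB gives T_A·a = T_B·b, together with T_A + T_B = T₀.
T_A = T₀·b/(a+b) = 3860·1190/1767 = 2600 N·m; T_B = 1260 N·m.
τ in each portion: τ_AC = 2.07×10^7 Pa, τ_CB = 1.01×10^7 Pa; maximum is in AC.
τ_max = T_AC·r/J = 2600·0.0430/5.40×10^-6 = 2.074×10^7 Pa.

20700 kPa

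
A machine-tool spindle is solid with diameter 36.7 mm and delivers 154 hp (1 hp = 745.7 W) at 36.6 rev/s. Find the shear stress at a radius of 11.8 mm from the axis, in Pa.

ω = 2π·36.6 = 230.0 rad/s, so T = P/ω = 154×745.7 / 230.0 = 499.4 N·m.
J = πd⁴/32 = π(0.0367)⁴/32 = 1.781×10^-7 m⁴.
Shear stress varies linearly with radius: τ = T·r/J = 499.4 × 0.0118 / 1.781×10^-7 = 3.309×10^7 Pa.

3.31e7 Pa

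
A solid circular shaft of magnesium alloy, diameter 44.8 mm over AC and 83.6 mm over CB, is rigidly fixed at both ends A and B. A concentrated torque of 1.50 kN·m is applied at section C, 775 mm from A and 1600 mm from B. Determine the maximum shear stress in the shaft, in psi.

Compatibility: T_A·a/J_AC = T_B·b/J_CB with T_A + T_B = T₀.
J_AC = 3.95×10^-7 m⁴, J_CB = 4.80×10^-6 m⁴, so T_A = T₀·(J_AC/a)/((J_AC/a)+(J_CB/b)) = 218.2 N·m, T_B = 1282 N·m.
τ in each portion: τ_AC = 1.24×10^7 Pa, τ_CB = 1.12×10^7 Pa; maximum is in AC.
τ_max = T_AC·r/J = 218.2·0.0224/3.95×10^-7 = 1.236×10^7 Pa.

1790 psi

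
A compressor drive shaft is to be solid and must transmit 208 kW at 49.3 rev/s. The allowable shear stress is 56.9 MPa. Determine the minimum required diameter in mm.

39.2 mm

ω = 2π·49.3 = 309.8 rad/s, so T = P/ω = 208×10³ / 309.8 = 671.5 N·m.
For a solid shaft τ_max = 16T/(πd³), so d = (16T/(π τ_allow))^(1/3) = (16·671.5/(π·5.69×10^7))^(1/3) = 0.03917 m.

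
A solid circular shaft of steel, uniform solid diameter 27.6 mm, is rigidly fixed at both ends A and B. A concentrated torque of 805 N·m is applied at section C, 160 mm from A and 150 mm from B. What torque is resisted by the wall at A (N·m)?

390 N·m

With uniform GJ and both ends fixed, compatibility θ_AC = θ_CB gives T_A·a = T_B·b, together with T_A + T_B = T₀.
T_A = T₀·b/(a+b) = 805.0·150/310.0 = 389.5 N·m; T_B = 415.5 N·m.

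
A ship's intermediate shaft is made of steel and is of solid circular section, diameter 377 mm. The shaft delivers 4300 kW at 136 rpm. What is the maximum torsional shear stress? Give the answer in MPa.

28.7 MPa

ω = 2π·136/60 = 14.24 rad/s, so T = P/ω = 4300×10³ / 14.24 = 301900 N·m.
J = πd⁴/32 = π(0.377)⁴/32 = 1.983×10^-3 m⁴.
τ_max = T·r/J = 301900 × 0.189 / 1.983×10^-3 = 2.870×10^7 Pa.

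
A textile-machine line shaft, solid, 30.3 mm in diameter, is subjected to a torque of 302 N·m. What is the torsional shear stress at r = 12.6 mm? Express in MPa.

J = πd⁴/32 = π(0.0303)⁴/32 = 8.275×10^-8 m⁴.
Shear stress varies linearly with radius: τ = T·r/J = 302.0 × 0.0126 / 8.275×10^-8 = 4.598×10^7 Pa.

46.0 MPa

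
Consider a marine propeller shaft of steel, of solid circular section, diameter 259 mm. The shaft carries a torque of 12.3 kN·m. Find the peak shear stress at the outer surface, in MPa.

3.61 MPa

J = πd⁴/32 = π(0.259)⁴/32 = 4.418×10^-4 m⁴.
τ_max = T·r/J = 12300 × 0.130 / 4.418×10^-4 = 3.606×10^6 Pa.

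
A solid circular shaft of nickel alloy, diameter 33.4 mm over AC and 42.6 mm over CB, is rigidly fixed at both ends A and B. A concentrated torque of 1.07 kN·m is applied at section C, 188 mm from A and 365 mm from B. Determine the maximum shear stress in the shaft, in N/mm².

Compatibility: T_A·a/J_AC = T_B·b/J_CB with T_A + T_B = T₀.
J_AC = 1.22×10^-7 m⁴, J_CB = 3.23×10^-7 m⁴, so T_A = T₀·(J_AC/a)/((J_AC/a)+(J_CB/b)) = 452.8 N·m, T_B = 617.2 N·m.
τ in each portion: τ_AC = 6.19×10^7 Pa, τ_CB = 4.07×10^7 Pa; maximum is in AC.
τ_max = T_AC·r/J = 452.8·0.0167/1.22×10^-7 = 6.189×10^7 Pa.

61.9 N/mm²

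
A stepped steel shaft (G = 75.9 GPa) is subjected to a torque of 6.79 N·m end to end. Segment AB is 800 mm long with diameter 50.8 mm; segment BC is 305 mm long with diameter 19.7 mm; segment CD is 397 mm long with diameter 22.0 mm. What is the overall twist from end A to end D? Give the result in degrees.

J_AB = π(0.0508)⁴/32 = 6.54×10^-7 m⁴; J_BC = π(0.0197)⁴/32 = 1.48×10^-8 m⁴; J_CD = π(0.0220)⁴/32 = 2.30×10^-8 m⁴.
θ = (T/G)·Σ L_i/J_i = (6.790/75.9×10⁹)·(0.800/6.54×10^-7 + 0.305/1.48×10^-8 + 0.397/2.30×10^-8) = 3.499×10^-3 rad.

0.200°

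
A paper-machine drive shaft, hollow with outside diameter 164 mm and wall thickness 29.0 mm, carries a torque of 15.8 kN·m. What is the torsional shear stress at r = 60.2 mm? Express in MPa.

J = π(d_o⁴ − d_i⁴)/32 = π(0.164⁴ − 0.106⁴)/32 = 5.862×10^-5 m⁴.
Shear stress varies linearly with radius: τ = T·r/J = 15800 × 0.0602 / 5.862×10^-5 = 1.622×10^7 Pa.

16.2 MPa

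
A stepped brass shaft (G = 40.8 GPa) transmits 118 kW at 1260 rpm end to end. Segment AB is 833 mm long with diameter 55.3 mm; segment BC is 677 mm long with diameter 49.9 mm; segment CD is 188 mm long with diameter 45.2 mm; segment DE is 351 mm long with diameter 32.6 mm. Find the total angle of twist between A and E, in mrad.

124 mrad

ω = 2π·1260/60 = 131.9 rad/s, so T = P/ω = 118×10³ / 131.9 = 894.3 N·m.
J_AB = π(0.0553)⁴/32 = 9.18×10^-7 m⁴; J_BC = π(0.0499)⁴/32 = 6.09×10^-7 m⁴; J_CD = π(0.0452)⁴/32 = 4.10×10^-7 m⁴; J_DE = π(0.0326)⁴/32 = 1.11×10^-7 m⁴.
θ = (T/G)·Σ L_i/J_i = (894.3/40.8×10⁹)·(0.833/9.18×10^-7 + 0.677/6.09×10^-7 + 0.188/4.10×10^-7 + 0.351/1.11×10^-7) = 0.1237 rad.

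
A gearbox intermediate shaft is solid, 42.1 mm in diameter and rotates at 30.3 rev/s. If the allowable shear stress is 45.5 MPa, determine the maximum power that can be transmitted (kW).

127 kW

J = πd⁴/32 = π(0.0421)⁴/32 = 3.084×10^-7 m⁴.
T_max = τ_allow·J/r = 4.55×10^7 × 3.084×10^-7 / 0.0210 = 666.6 N·m.
ω = 2π·30.3 = 190.4 rad/s, so P_max = T_max·ω = 1.269×10^5 W.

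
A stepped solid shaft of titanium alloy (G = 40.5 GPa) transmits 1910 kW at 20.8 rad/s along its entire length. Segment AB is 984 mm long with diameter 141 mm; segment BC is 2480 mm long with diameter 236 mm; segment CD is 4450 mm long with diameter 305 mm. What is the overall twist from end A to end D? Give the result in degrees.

5.03°

ω = 20.8 rad/s, so T = P/ω = 1910×10³ / 20.80 = 91830 N·m.
J_AB = π(0.141)⁴/32 = 3.88×10^-5 m⁴; J_BC = π(0.236)⁴/32 = 3.05×10^-4 m⁴; J_CD = π(0.305)⁴/32 = 8.50×10^-4 m⁴.
θ = (T/G)·Σ L_i/J_i = (91830/40.5×10⁹)·(0.984/3.88×10^-5 + 2.48/3.05×10^-4 + 4.45/8.50×10^-4) = 0.08784 rad.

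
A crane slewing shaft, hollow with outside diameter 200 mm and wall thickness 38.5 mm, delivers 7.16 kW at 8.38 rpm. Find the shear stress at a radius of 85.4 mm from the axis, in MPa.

5.18 MPa

ω = 2π·8.38/60 = 0.8776 rad/s, so T = P/ω = 7.16×10³ / 0.8776 = 8159 N·m.
J = π(d_o⁴ − d_i⁴)/32 = π(0.200⁴ − 0.123⁴)/32 = 1.346×10^-4 m⁴.
Shear stress varies linearly with radius: τ = T·r/J = 8159 × 0.0854 / 1.346×10^-4 = 5.176×10^6 Pa.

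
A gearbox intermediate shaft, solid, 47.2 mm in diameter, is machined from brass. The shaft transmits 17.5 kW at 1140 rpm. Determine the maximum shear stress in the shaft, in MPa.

7.10 MPa

ω = 2π·1140/60 = 119.4 rad/s, so T = P/ω = 17.5×10³ / 119.4 = 146.6 N·m.
J = πd⁴/32 = π(0.0472)⁴/32 = 4.873×10^-7 m⁴.
τ_max = T·r/J = 146.6 × 0.0236 / 4.873×10^-7 = 7.100×10^6 Pa.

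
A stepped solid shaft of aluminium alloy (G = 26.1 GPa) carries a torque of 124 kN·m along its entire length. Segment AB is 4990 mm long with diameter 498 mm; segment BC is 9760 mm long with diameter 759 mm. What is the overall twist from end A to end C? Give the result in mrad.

J_AB = π(0.498)⁴/32 = 6.04×10^-3 m⁴; J_BC = π(0.759)⁴/32 = 0.0326 m⁴.
θ = (T/G)·Σ L_i/J_i = (124000/26.1×10⁹)·(4.99/6.04×10^-3 + 9.76/0.0326) = 5.349×10^-3 rad.

5.35 mrad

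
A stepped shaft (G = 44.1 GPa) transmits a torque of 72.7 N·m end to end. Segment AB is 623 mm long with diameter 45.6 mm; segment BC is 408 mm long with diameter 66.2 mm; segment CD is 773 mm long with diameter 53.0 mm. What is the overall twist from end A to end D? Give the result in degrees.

0.253°

J_AB = π(0.0456)⁴/32 = 4.24×10^-7 m⁴; J_BC = π(0.0662)⁴/32 = 1.89×10^-6 m⁴; J_CD = π(0.0530)⁴/32 = 7.75×10^-7 m⁴.
θ = (T/G)·Σ L_i/J_i = (72.70/44.1×10⁹)·(0.623/4.24×10^-7 + 0.408/1.89×10^-6 + 0.773/7.75×10^-7) = 4.421×10^-3 rad.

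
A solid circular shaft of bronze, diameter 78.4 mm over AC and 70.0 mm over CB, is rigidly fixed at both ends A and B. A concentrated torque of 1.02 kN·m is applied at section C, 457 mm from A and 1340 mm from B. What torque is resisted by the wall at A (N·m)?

Compatibility: T_A·a/J_AC = T_B·b/J_CB with T_A + T_B = T₀.
J_AC = 3.71×10^-6 m⁴, J_CB = 2.36×10^-6 m⁴, so T_A = T₀·(J_AC/a)/((J_AC/a)+(J_CB/b)) = 838.3 N·m, T_B = 181.7 N·m.

838 N·m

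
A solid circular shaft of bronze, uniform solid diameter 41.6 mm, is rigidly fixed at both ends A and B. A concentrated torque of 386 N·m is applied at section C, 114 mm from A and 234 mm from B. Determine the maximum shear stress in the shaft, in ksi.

With uniform GJ and both ends fixed, compatibility θ_AC = θ_CB gives T_A·a = T_B·b, together with T_A + T_B = T₀.
T_A = T₀·b/(a+b) = 386.0·234/348.0 = 259.6 N·m; T_B = 126.4 N·m.
τ in each portion: τ_AC = 1.84×10^7 Pa, τ_CB = 8.95×10^6 Pa; maximum is in AC.
τ_max = T_AC·r/J = 259.6·0.0208/2.94×10^-7 = 1.836×10^7 Pa.

2.66 ksi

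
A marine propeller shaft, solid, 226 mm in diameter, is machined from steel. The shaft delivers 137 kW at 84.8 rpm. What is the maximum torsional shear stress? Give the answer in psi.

987 psi

ω = 2π·84.8/60 = 8.880 rad/s, so T = P/ω = 137×10³ / 8.880 = 15430 N·m.
J = πd⁴/32 = π(0.226)⁴/32 = 2.561×10^-4 m⁴.
τ_max = T·r/J = 15430 × 0.113 / 2.561×10^-4 = 6.807×10^6 Pa.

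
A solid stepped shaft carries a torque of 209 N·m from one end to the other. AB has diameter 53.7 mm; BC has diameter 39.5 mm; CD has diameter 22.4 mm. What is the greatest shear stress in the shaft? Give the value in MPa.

94.7 MPa

Under the same torque, τ_max = 16T/(πd³) is largest where d is smallest — segment CD (d = 22.4 mm).
τ_max = 16·209.0/(π·(0.0224)³) = 9.470×10^7 Pa.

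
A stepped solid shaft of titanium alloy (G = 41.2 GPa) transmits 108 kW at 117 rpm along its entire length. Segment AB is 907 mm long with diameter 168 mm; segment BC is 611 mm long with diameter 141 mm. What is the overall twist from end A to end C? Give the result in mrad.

5.85 mrad

ω = 2π·117/60 = 12.25 rad/s, so T = P/ω = 108×10³ / 12.25 = 8815 N·m.
J_AB = π(0.168)⁴/32 = 7.82×10^-5 m⁴; J_BC = π(0.141)⁴/32 = 3.88×10^-5 m⁴.
θ = (T/G)·Σ L_i/J_i = (8815/41.2×10⁹)·(0.907/7.82×10^-5 + 0.611/3.88×10^-5) = 5.850×10^-3 rad.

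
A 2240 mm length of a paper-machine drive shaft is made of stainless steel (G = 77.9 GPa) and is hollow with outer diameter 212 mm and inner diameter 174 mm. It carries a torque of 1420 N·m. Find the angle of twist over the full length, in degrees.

0.0216°

J = π(d_o⁴ − d_i⁴)/32 = π(0.212⁴ − 0.174⁴)/32 = 1.083×10^-4 m⁴.
θ = T·L/(G·J) = 1420 × 2.24 / (77.9×10⁹ × 1.083×10^-4) = 3.770×10^-4 rad.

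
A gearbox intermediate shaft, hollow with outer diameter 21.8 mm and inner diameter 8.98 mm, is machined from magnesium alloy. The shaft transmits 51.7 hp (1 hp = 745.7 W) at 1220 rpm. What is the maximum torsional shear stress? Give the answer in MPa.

ω = 2π·1220/60 = 127.8 rad/s, so T = P/ω = 51.7×745.7 / 127.8 = 301.8 N·m.
J = π(d_o⁴ − d_i⁴)/32 = π(0.0218⁴ − 0.00898⁴)/32 = 2.153×10^-8 m⁴.
τ_max = T·r/J = 301.8 × 0.0109 / 2.153×10^-8 = 1.527×10^8 Pa.

153 MPa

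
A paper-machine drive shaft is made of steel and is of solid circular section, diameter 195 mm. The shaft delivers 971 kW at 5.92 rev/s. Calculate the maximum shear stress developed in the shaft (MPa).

ω = 2π·5.92 = 37.20 rad/s, so T = P/ω = 971×10³ / 37.20 = 26100 N·m.
J = πd⁴/32 = π(0.195)⁴/32 = 1.420×10^-4 m⁴.
τ_max = T·r/J = 26100 × 0.0975 / 1.420×10^-4 = 1.793×10^7 Pa.

17.9 MPa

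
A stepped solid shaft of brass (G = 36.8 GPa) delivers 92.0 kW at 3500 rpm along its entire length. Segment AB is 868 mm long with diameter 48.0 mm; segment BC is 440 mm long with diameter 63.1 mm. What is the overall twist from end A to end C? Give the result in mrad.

ω = 2π·3500/60 = 366.5 rad/s, so T = P/ω = 92.0×10³ / 366.5 = 251.0 N·m.
J_AB = π(0.0480)⁴/32 = 5.21×10^-7 m⁴; J_BC = π(0.0631)⁴/32 = 1.56×10^-6 m⁴.
θ = (T/G)·Σ L_i/J_i = (251.0/36.8×10⁹)·(0.868/5.21×10^-7 + 0.440/1.56×10^-6) = 0.01329 rad.

13.3 mrad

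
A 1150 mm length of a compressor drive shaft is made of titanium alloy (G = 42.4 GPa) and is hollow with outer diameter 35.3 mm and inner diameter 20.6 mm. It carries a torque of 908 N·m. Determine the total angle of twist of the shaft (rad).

J = π(d_o⁴ − d_i⁴)/32 = π(0.0353⁴ − 0.0206⁴)/32 = 1.348×10^-7 m⁴.
θ = T·L/(G·J) = 908.0 × 1.15 / (42.4×10⁹ × 1.348×10^-7) = 0.1827 rad.

0.183 rad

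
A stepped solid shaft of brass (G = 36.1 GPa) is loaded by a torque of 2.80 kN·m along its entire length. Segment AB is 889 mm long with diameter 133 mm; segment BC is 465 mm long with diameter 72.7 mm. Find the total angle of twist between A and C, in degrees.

J_AB = π(0.133)⁴/32 = 3.07×10^-5 m⁴; J_BC = π(0.0727)⁴/32 = 2.74×10^-6 m⁴.
θ = (T/G)·Σ L_i/J_i = (2800/36.1×10⁹)·(0.889/3.07×10^-5 + 0.465/2.74×10^-6) = 0.01540 rad.

0.882°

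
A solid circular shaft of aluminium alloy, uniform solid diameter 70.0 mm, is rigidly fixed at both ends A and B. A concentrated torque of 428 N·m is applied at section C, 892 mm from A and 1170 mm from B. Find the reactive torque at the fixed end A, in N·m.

With uniform GJ and both ends fixed, compatibility θ_AC = θ_CB gives T_A·a = T_B·b, together with T_A + T_B = T₀.
T_A = T₀·b/(a+b) = 428.0·1170/2062 = 242.9 N·m; T_B = 185.1 N·m.

243 N·m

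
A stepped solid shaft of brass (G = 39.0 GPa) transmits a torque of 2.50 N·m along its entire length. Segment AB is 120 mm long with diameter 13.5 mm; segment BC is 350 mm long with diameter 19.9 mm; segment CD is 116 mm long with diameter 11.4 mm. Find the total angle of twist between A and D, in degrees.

J_AB = π(0.0135)⁴/32 = 3.26×10^-9 m⁴; J_BC = π(0.0199)⁴/32 = 1.54×10^-8 m⁴; J_CD = π(0.0114)⁴/32 = 1.66×10^-9 m⁴.
θ = (T/G)·Σ L_i/J_i = (2.500/39.0×10⁹)·(0.120/3.26×10^-9 + 0.350/1.54×10^-8 + 0.116/1.66×10^-9) = 8.301×10^-3 rad.

0.476°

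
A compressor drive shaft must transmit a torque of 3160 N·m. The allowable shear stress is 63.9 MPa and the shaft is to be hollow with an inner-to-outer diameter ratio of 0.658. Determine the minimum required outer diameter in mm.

67.7 mm

For a hollow shaft with d_i/d_o = 0.658: τ_max = 16T/(π d_o³ (1−k⁴)), so d_o = [16T/(π τ_allow (1−k⁴))]^(1/3) = [16·3160/(π·6.39×10^7·0.8125)]^(1/3) = 0.06768 m.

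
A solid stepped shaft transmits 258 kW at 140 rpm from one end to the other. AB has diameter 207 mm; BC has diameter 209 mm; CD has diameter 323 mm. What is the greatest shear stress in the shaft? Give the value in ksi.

1.47 ksi

ω = 2π·140/60 = 14.66 rad/s, so T = P/ω = 258×10³ / 14.66 = 17600 N·m.
Under the same torque, τ_max = 16T/(πd³) is largest where d is smallest — segment AB (d = 207 mm).
τ_max = 16·17600/(π·(0.207)³) = 1.010×10^7 Pa.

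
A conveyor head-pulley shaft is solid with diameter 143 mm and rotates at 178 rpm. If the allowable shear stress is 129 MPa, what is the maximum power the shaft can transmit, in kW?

J = πd⁴/32 = π(0.143)⁴/32 = 4.105×10^-5 m⁴.
T_max = τ_allow·J/r = 1.29×10^8 × 4.105×10^-5 / 0.0715 = 74070 N·m.
ω = 2π·178/60 = 18.64 rad/s, so P_max = T_max·ω = 1.381×10^6 W.

1380 kW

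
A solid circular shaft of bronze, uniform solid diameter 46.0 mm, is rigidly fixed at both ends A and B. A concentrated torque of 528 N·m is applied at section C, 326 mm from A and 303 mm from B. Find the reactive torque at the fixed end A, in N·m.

With uniform GJ and both ends fixed, compatibility θ_AC = θ_CB gives T_A·a = T_B·b, together with T_A + T_B = T₀.
T_A = T₀·b/(a+b) = 528.0·303/629.0 = 254.3 N·m; T_B = 273.7 N·m.

254 N·m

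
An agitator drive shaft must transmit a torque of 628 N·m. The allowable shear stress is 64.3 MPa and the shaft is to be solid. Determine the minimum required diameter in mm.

For a solid shaft τ_max = 16T/(πd³), so d = (16T/(π τ_allow))^(1/3) = (16·628.0/(π·6.43×10^7))^(1/3) = 0.03678 m.

36.8 mm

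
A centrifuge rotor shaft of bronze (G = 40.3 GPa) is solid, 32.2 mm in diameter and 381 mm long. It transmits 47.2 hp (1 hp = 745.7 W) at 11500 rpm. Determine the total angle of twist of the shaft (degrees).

ω = 2π·11500/60 = 1204 rad/s, so T = P/ω = 47.2×745.7 / 1204 = 29.23 N·m.
J = πd⁴/32 = π(0.0322)⁴/32 = 1.055×10^-7 m⁴.
θ = T·L/(G·J) = 29.23 × 0.381 / (40.3×10⁹ × 1.055×10^-7) = 2.618×10^-3 rad.

0.150°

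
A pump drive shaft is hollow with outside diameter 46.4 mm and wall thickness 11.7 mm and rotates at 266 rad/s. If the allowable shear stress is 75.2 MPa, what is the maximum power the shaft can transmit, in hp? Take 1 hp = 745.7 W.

J = π(d_o⁴ − d_i⁴)/32 = π(0.0464⁴ − 0.0230⁴)/32 = 4.276×10^-7 m⁴.
T_max = τ_allow·J/r = 7.52×10^7 × 4.276×10^-7 / 0.0232 = 1386 N·m.
ω = 266 rad/s, so P_max = T_max·ω = 3.687×10^5 W.

494 hp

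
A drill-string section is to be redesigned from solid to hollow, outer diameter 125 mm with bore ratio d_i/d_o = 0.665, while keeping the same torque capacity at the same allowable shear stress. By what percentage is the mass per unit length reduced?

Equal τ_max and T ⇒ the solid shaft needs d_s³ = d_o³(1−k⁴), so d_s = 125·(1−0.665⁴)^(1/3) = 116.3 mm.
Area ratio A_h/A_s = d_o²(1−k²)/d_s² = (1−k²)/(1−k⁴)^(2/3) = 0.6449.
Mass saving = 1 − 0.6449 = 35.5 %.

35.5 %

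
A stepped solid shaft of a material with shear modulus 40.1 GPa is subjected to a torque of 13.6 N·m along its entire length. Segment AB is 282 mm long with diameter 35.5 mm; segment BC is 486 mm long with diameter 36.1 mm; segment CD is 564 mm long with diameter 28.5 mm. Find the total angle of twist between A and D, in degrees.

J_AB = π(0.0355)⁴/32 = 1.56×10^-7 m⁴; J_BC = π(0.0361)⁴/32 = 1.67×10^-7 m⁴; J_CD = π(0.0285)⁴/32 = 6.48×10^-8 m⁴.
θ = (T/G)·Σ L_i/J_i = (13.60/40.1×10⁹)·(0.282/1.56×10^-7 + 0.486/1.67×10^-7 + 0.564/6.48×10^-8) = 4.555×10^-3 rad.

0.261°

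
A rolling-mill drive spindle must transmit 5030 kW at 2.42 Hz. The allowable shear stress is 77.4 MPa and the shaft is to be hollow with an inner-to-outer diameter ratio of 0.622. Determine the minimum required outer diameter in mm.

295 mm

ω = 2π·2.42 = 15.21 rad/s, so T = P/ω = 5030×10³ / 15.21 = 330800 N·m.
For a hollow shaft with d_i/d_o = 0.622: τ_max = 16T/(π d_o³ (1−k⁴)), so d_o = [16T/(π τ_allow (1−k⁴))]^(1/3) = [16·330800/(π·7.74×10^7·0.8503)]^(1/3) = 0.2947 m.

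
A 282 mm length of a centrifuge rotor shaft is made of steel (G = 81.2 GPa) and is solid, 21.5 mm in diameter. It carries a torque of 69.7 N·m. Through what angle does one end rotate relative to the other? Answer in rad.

J = πd⁴/32 = π(0.0215)⁴/32 = 2.098×10^-8 m⁴.
θ = T·L/(G·J) = 69.70 × 0.282 / (81.2×10⁹ × 2.098×10^-8) = 0.01154 rad.

0.0115 rad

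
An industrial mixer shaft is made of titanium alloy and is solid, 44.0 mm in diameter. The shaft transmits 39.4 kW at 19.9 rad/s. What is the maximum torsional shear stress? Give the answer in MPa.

118 MPa

ω = 19.9 rad/s, so T = P/ω = 39.4×10³ / 19.90 = 1980 N·m.
J = πd⁴/32 = π(0.0440)⁴/32 = 3.680×10^-7 m⁴.
τ_max = T·r/J = 1980 × 0.0220 / 3.680×10^-7 = 1.184×10^8 Pa.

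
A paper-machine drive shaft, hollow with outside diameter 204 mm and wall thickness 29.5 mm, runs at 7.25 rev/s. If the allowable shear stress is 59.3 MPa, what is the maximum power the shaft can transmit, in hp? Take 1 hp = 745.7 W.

4500 hp

J = π(d_o⁴ − d_i⁴)/32 = π(0.204⁴ − 0.145⁴)/32 = 1.266×10^-4 m⁴.
T_max = τ_allow·J/r = 5.93×10^7 × 1.266×10^-4 / 0.102 = 73620 N·m.
ω = 2π·7.25 = 45.55 rad/s, so P_max = T_max·ω = 3.354×10^6 W.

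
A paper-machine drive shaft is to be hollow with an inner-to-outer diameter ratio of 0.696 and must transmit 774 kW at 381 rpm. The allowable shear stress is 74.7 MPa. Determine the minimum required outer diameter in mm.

ω = 2π·381/60 = 39.90 rad/s, so T = P/ω = 774×10³ / 39.90 = 19400 N·m.
For a hollow shaft with d_i/d_o = 0.696: τ_max = 16T/(π d_o³ (1−k⁴)), so d_o = [16T/(π τ_allow (1−k⁴))]^(1/3) = [16·19400/(π·7.47×10^7·0.7653)]^(1/3) = 0.1200 m.

120 mm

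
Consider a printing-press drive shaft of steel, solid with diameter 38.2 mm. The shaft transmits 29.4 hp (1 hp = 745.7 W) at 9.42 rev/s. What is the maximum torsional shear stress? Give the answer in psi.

ω = 2π·9.42 = 59.19 rad/s, so T = P/ω = 29.4×745.7 / 59.19 = 370.4 N·m.
J = πd⁴/32 = π(0.0382)⁴/32 = 2.091×10^-7 m⁴.
τ_max = T·r/J = 370.4 × 0.0191 / 2.091×10^-7 = 3.384×10^7 Pa.

4910 psi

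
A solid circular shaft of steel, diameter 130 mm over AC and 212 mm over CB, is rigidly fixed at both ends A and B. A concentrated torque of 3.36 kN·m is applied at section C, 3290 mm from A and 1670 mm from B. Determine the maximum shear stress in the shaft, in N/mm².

1.68 N/mm²

Compatibility: T_A·a/J_AC = T_B·b/J_CB with T_A + T_B = T₀.
J_AC = 2.80×10^-5 m⁴, J_CB = 1.98×10^-4 m⁴, so T_A = T₀·(J_AC/a)/((J_AC/a)+(J_CB/b)) = 225.0 N·m, T_B = 3135 N·m.
τ in each portion: τ_AC = 5.22×10^5 Pa, τ_CB = 1.68×10^6 Pa; maximum is in CB.
τ_max = T_CB·r/J = 3135·0.106/1.98×10^-4 = 1.676×10^6 Pa.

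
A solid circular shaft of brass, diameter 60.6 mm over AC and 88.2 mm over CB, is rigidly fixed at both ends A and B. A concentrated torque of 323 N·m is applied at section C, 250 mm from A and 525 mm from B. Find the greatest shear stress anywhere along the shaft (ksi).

0.342 ksi

Compatibility: T_A·a/J_AC = T_B·b/J_CB with T_A + T_B = T₀.
J_AC = 1.32×10^-6 m⁴, J_CB = 5.94×10^-6 m⁴, so T_A = T₀·(J_AC/a)/((J_AC/a)+(J_CB/b)) = 103.0 N·m, T_B = 220.0 N·m.
τ in each portion: τ_AC = 2.36×10^6 Pa, τ_CB = 1.63×10^6 Pa; maximum is in AC.
τ_max = T_AC·r/J = 103.0·0.0303/1.32×10^-6 = 2.357×10^6 Pa.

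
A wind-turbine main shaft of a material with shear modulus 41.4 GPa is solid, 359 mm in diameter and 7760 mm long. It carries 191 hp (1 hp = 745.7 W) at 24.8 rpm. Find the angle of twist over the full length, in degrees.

0.361°

ω = 2π·24.8/60 = 2.597 rad/s, so T = P/ω = 191×745.7 / 2.597 = 54840 N·m.
J = πd⁴/32 = π(0.359)⁴/32 = 1.631×10^-3 m⁴.
θ = T·L/(G·J) = 54840 × 7.76 / (41.4×10⁹ × 1.631×10^-3) = 6.304×10^-3 rad.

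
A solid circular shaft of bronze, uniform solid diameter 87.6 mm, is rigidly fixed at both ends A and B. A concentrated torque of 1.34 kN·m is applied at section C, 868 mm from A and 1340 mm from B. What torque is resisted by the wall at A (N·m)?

813 N·m

With uniform GJ and both ends fixed, compatibility θ_AC = θ_CB gives T_A·a = T_B·b, together with T_A + T_B = T₀.
T_A = T₀·b/(a+b) = 1340·1340/2208 = 813.2 N·m; T_B = 526.8 N·m.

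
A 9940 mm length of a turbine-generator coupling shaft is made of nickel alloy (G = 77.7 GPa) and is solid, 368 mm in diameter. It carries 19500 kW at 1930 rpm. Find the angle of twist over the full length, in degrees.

0.393°

ω = 2π·1930/60 = 202.1 rad/s, so T = P/ω = 19500×10³ / 202.1 = 96480 N·m.
J = πd⁴/32 = π(0.368)⁴/32 = 1.800×10^-3 m⁴.
θ = T·L/(G·J) = 96480 × 9.94 / (77.7×10⁹ × 1.800×10^-3) = 6.855×10^-3 rad.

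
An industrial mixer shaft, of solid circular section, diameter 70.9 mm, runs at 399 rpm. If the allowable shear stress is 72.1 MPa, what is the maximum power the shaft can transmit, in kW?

J = πd⁴/32 = π(0.0709)⁴/32 = 2.481×10^-6 m⁴.
T_max = τ_allow·J/r = 7.21×10^7 × 2.481×10^-6 / 0.0355 = 5045 N·m.
ω = 2π·399/60 = 41.78 rad/s, so P_max = T_max·ω = 2.108×10^5 W.

211 kW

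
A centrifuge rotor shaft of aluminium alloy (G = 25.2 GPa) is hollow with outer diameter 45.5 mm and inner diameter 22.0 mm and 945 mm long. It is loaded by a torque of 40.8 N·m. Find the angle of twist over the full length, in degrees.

J = π(d_o⁴ − d_i⁴)/32 = π(0.0455⁴ − 0.0220⁴)/32 = 3.978×10^-7 m⁴.
θ = T·L/(G·J) = 40.80 × 0.945 / (25.2×10⁹ × 3.978×10^-7) = 3.846×10^-3 rad.

0.220°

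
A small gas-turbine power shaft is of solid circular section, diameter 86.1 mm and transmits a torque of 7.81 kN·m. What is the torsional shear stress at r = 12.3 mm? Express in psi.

J = πd⁴/32 = π(0.0861)⁴/32 = 5.395×10^-6 m⁴.
Shear stress varies linearly with radius: τ = T·r/J = 7810 × 0.0123 / 5.395×10^-6 = 1.781×10^7 Pa.

2580 psi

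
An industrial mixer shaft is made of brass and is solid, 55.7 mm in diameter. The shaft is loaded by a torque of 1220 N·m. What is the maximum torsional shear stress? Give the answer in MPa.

J = πd⁴/32 = π(0.0557)⁴/32 = 9.450×10^-7 m⁴.
τ_max = T·r/J = 1220 × 0.0278 / 9.450×10^-7 = 3.596×10^7 Pa.

36.0 MPa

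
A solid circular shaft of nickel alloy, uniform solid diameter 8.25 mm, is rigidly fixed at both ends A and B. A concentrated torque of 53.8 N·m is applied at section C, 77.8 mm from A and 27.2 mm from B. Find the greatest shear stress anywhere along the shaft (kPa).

With uniform GJ and both ends fixed, compatibility θ_AC = θ_CB gives T_A·a = T_B·b, together with T_A + T_B = T₀.
T_A = T₀·b/(a+b) = 53.80·27.2/105.0 = 13.94 N·m; T_B = 39.86 N·m.
τ in each portion: τ_AC = 1.26×10^8 Pa, τ_CB = 3.62×10^8 Pa; maximum is in CB.
τ_max = T_CB·r/J = 39.86·0.00413/4.55×10^-10 = 3.616×10^8 Pa.

362000 kPa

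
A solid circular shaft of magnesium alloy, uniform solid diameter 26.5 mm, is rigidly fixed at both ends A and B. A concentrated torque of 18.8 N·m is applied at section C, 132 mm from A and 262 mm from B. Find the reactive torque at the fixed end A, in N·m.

With uniform GJ and both ends fixed, compatibility θ_AC = θ_CB gives T_A·a = T_B·b, together with T_A + T_B = T₀.
T_A = T₀·b/(a+b) = 18.80·262/394.0 = 12.50 N·m; T_B = 6.298 N·m.

12.5 N·m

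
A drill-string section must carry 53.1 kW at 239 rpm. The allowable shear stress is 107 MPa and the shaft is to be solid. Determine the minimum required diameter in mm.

46.6 mm

ω = 2π·239/60 = 25.03 rad/s, so T = P/ω = 53.1×10³ / 25.03 = 2122 N·m.
For a solid shaft τ_max = 16T/(πd³), so d = (16T/(π τ_allow))^(1/3) = (16·2122/(π·1.07×10^8))^(1/3) = 0.04657 m.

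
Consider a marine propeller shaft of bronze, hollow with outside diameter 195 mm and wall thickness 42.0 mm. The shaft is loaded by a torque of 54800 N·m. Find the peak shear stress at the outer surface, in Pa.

J = π(d_o⁴ − d_i⁴)/32 = π(0.195⁴ − 0.111⁴)/32 = 1.270×10^-4 m⁴.
τ_max = T·r/J = 54800 × 0.0975 / 1.270×10^-4 = 4.206×10^7 Pa.

4.21e7 Pa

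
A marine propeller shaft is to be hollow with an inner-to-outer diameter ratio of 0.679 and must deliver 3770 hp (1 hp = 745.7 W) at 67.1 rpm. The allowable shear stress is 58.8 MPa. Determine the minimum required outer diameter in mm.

ω = 2π·67.1/60 = 7.027 rad/s, so T = P/ω = 3770×745.7 / 7.027 = 400100 N·m.
For a hollow shaft with d_i/d_o = 0.679: τ_max = 16T/(π d_o³ (1−k⁴)), so d_o = [16T/(π τ_allow (1−k⁴))]^(1/3) = [16·400100/(π·5.88×10^7·0.7874)]^(1/3) = 0.3531 m.

353 mm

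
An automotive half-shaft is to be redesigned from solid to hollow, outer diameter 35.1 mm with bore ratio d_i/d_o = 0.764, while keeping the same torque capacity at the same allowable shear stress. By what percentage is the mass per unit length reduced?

Equal τ_max and T ⇒ the solid shaft needs d_s³ = d_o³(1−k⁴), so d_s = 35.1·(1−0.764⁴)^(1/3) = 30.55 mm.
Area ratio A_h/A_s = d_o²(1−k²)/d_s² = (1−k²)/(1−k⁴)^(2/3) = 0.5496.
Mass saving = 1 − 0.5496 = 45.0 %.

45.0 %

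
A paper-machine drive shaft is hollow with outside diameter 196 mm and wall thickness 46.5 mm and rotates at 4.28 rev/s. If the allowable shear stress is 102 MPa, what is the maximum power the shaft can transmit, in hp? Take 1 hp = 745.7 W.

J = π(d_o⁴ − d_i⁴)/32 = π(0.196⁴ − 0.103⁴)/32 = 1.338×10^-4 m⁴.
T_max = τ_allow·J/r = 1.02×10^8 × 1.338×10^-4 / 0.0980 = 139300 N·m.
ω = 2π·4.28 = 26.89 rad/s, so P_max = T_max·ω = 3.746×10^6 W.

5020 hp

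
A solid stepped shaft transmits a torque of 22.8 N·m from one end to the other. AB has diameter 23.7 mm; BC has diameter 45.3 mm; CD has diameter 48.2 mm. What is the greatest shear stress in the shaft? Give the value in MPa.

8.72 MPa

Under the same torque, τ_max = 16T/(πd³) is largest where d is smallest — segment AB (d = 23.7 mm).
τ_max = 16·22.80/(π·(0.0237)³) = 8.723×10^6 Pa.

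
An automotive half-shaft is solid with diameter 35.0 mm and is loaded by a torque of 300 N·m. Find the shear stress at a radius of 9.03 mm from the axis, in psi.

2670 psi

J = πd⁴/32 = π(0.0350)⁴/32 = 1.473×10^-7 m⁴.
Shear stress varies linearly with radius: τ = T·r/J = 300.0 × 0.00903 / 1.473×10^-7 = 1.839×10^7 Pa.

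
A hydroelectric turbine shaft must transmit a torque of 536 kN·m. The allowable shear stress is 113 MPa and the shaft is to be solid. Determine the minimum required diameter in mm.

289 mm

For a solid shaft τ_max = 16T/(πd³), so d = (16T/(π τ_allow))^(1/3) = (16·536000/(π·1.13×10^8))^(1/3) = 0.2891 m.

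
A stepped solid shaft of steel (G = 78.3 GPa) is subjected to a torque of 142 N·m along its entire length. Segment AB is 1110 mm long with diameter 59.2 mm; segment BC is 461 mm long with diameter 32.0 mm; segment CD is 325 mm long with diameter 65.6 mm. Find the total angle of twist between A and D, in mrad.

10.1 mrad

J_AB = π(0.0592)⁴/32 = 1.21×10^-6 m⁴; J_BC = π(0.0320)⁴/32 = 1.03×10^-7 m⁴; J_CD = π(0.0656)⁴/32 = 1.82×10^-6 m⁴.
θ = (T/G)·Σ L_i/J_i = (142.0/78.3×10⁹)·(1.11/1.21×10^-6 + 0.461/1.03×10^-7 + 0.325/1.82×10^-6) = 0.01011 rad.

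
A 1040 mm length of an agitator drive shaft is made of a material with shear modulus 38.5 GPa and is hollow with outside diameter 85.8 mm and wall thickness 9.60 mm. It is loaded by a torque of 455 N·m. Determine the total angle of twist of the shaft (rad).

J = π(d_o⁴ − d_i⁴)/32 = π(0.0858⁴ − 0.0666⁴)/32 = 3.389×10^-6 m⁴.
θ = T·L/(G·J) = 455.0 × 1.04 / (38.5×10⁹ × 3.389×10^-6) = 3.627×10^-3 rad.

0.00363 rad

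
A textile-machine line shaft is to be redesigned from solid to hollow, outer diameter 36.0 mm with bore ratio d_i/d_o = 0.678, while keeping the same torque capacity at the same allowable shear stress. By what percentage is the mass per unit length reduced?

Equal τ_max and T ⇒ the solid shaft needs d_s³ = d_o³(1−k⁴), so d_s = 36.0·(1−0.678⁴)^(1/3) = 33.26 mm.
Area ratio A_h/A_s = d_o²(1−k²)/d_s² = (1−k²)/(1−k⁴)^(2/3) = 0.6330.
Mass saving = 1 − 0.6330 = 36.7 %.

36.7 %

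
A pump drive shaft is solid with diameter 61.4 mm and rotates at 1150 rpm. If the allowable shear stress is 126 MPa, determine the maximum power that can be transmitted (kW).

J = πd⁴/32 = π(0.0614)⁴/32 = 1.395×10^-6 m⁴.
T_max = τ_allow·J/r = 1.26×10^8 × 1.395×10^-6 / 0.0307 = 5727 N·m.
ω = 2π·1150/60 = 120.4 rad/s, so P_max = T_max·ω = 6.897×10^5 W.

690 kW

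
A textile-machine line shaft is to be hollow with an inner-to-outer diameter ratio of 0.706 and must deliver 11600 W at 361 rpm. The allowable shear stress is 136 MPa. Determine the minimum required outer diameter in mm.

ω = 2π·361/60 = 37.80 rad/s, so T = P/ω = 11600 / 37.80 = 306.8 N·m.
For a hollow shaft with d_i/d_o = 0.706: τ_max = 16T/(π d_o³ (1−k⁴)), so d_o = [16T/(π τ_allow (1−k⁴))]^(1/3) = [16·306.8/(π·1.36×10^8·0.7516)]^(1/3) = 0.02482 m.

24.8 mm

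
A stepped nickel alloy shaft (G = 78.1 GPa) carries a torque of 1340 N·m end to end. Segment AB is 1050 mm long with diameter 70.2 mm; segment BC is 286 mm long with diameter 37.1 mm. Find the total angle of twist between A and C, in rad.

0.0339 rad

J_AB = π(0.0702)⁴/32 = 2.38×10^-6 m⁴; J_BC = π(0.0371)⁴/32 = 1.86×10^-7 m⁴.
θ = (T/G)·Σ L_i/J_i = (1340/78.1×10⁹)·(1.05/2.38×10^-6 + 0.286/1.86×10^-7) = 0.03394 rad.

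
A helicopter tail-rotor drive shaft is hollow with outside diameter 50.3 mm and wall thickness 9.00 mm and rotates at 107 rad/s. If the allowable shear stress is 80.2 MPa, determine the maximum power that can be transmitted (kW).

J = π(d_o⁴ − d_i⁴)/32 = π(0.0503⁴ − 0.0323⁴)/32 = 5.216×10^-7 m⁴.
T_max = τ_allow·J/r = 8.02×10^7 × 5.216×10^-7 / 0.0251 = 1663 N·m.
ω = 107 rad/s, so P_max = T_max·ω = 1.780×10^5 W.

178 kW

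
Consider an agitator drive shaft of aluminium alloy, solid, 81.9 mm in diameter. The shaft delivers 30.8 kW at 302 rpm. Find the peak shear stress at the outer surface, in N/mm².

9.03 N/mm²

ω = 2π·302/60 = 31.63 rad/s, so T = P/ω = 30.8×10³ / 31.63 = 973.9 N·m.
J = πd⁴/32 = π(0.0819)⁴/32 = 4.417×10^-6 m⁴.
τ_max = T·r/J = 973.9 × 0.0410 / 4.417×10^-6 = 9.029×10^6 Pa.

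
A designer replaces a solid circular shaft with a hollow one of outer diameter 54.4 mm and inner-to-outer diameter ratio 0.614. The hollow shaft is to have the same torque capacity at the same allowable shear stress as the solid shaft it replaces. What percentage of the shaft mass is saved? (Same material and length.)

31.0 %

Equal τ_max and T ⇒ the solid shaft needs d_s³ = d_o³(1−k⁴), so d_s = 54.4·(1−0.614⁴)^(1/3) = 51.69 mm.
Area ratio A_h/A_s = d_o²(1−k²)/d_s² = (1−k²)/(1−k⁴)^(2/3) = 0.6900.
Mass saving = 1 − 0.6900 = 31.0 %.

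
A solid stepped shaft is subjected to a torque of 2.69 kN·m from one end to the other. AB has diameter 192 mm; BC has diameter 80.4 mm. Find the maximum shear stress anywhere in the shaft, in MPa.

Under the same torque, τ_max = 16T/(πd³) is largest where d is smallest — segment BC (d = 80.4 mm).
τ_max = 16·2690/(π·(0.0804)³) = 2.636×10^7 Pa.

26.4 MPa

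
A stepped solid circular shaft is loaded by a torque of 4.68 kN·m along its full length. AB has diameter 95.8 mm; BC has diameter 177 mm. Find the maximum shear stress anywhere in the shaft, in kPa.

27100 kPa

Under the same torque, τ_max = 16T/(πd³) is largest where d is smallest — segment AB (d = 95.8 mm).
τ_max = 16·4680/(π·(0.0958)³) = 2.711×10^7 Pa.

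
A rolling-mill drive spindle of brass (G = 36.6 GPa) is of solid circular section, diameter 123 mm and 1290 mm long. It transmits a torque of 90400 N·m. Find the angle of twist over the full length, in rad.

0.142 rad

J = πd⁴/32 = π(0.123)⁴/32 = 2.247×10^-5 m⁴.
θ = T·L/(G·J) = 90400 × 1.29 / (36.6×10⁹ × 2.247×10^-5) = 0.1418 rad.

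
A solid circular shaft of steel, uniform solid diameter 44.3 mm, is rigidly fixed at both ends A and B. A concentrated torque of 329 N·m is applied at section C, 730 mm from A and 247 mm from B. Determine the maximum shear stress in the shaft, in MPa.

With uniform GJ and both ends fixed, compatibility θ_AC = θ_CB gives T_A·a = T_B·b, together with T_A + T_B = T₀.
T_A = T₀·b/(a+b) = 329.0·247/977.0 = 83.18 N·m; T_B = 245.8 N·m.
τ in each portion: τ_AC = 4.87×10^6 Pa, τ_CB = 1.44×10^7 Pa; maximum is in CB.
τ_max = T_CB·r/J = 245.8·0.0221/3.78×10^-7 = 1.440×10^7 Pa.

14.4 MPa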